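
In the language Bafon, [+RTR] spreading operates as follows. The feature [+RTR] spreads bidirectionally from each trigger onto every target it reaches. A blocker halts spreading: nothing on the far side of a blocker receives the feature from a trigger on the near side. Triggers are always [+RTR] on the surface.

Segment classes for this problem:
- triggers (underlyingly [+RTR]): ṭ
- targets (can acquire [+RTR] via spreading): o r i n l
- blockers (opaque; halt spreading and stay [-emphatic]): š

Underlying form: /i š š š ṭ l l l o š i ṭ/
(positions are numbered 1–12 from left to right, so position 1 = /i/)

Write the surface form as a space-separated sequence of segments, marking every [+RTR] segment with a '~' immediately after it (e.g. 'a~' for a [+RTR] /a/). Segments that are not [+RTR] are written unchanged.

From /ṭ/ at 5 rightward: 6 /l/ → [+RTR]; 7 /l/ → [+RTR]; 8 /l/ → [+RTR]; 9 /o/ → [+RTR]; 10 /š/ blocks.
From /ṭ/ at 5 leftward: 4 /š/ blocks.
From /ṭ/ at 12 rightward: word edge.
From /ṭ/ at 12 leftward: 11 /i/ → [+RTR]; 10 /š/ blocks.
Target with no active source: position 1 stays [-emphatic].
[+RTR] positions on the surface: 5 6 7 8 9 11 12.

i š š š ṭ~ l~ l~ l~ o~ š i~ ṭ~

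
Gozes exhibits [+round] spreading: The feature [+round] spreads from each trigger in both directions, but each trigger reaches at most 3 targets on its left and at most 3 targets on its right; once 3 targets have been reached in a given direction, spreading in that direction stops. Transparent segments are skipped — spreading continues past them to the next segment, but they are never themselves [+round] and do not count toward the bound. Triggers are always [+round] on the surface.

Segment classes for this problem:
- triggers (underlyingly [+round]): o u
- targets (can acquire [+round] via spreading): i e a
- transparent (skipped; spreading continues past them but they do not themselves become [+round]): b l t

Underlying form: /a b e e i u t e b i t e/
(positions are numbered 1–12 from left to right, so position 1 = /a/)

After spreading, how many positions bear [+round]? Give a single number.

7

From /u/ at 6 rightward: 7 /t/ transparent; 8 /e/ → [+round]; 9 /b/ transparent; 10 /i/ → [+round]; 11 /t/ transparent; 12 /e/ → [+round]; bound reached.
From /u/ at 6 leftward: 5 /i/ → [+round]; 4 /e/ → [+round]; 3 /e/ → [+round]; bound reached.
Target with no active source: position 1 stays [-round].
[+round] positions on the surface: 3 4 5 6 8 10 12.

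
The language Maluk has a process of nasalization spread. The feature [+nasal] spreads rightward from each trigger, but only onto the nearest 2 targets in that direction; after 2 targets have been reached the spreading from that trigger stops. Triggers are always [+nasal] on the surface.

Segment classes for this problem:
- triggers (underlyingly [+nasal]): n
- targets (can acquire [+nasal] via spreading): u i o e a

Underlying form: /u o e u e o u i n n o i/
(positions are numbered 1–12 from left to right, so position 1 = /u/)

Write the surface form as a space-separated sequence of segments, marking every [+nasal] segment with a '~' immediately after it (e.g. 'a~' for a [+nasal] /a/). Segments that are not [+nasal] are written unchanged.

From /n/ at 9 rightward: 10 /n/ is itself a trigger — this domain ends here.
From /n/ at 10 rightward: 11 /o/ → [+nasal]; 12 /i/ → [+nasal]; bound reached.
Targets with no active source: positions 1 2 3 4 5 6 7 8 stay [-nasal].
[+nasal] positions on the surface: 9 10 11 12.

u o e u e o u i n~ n~ o~ i~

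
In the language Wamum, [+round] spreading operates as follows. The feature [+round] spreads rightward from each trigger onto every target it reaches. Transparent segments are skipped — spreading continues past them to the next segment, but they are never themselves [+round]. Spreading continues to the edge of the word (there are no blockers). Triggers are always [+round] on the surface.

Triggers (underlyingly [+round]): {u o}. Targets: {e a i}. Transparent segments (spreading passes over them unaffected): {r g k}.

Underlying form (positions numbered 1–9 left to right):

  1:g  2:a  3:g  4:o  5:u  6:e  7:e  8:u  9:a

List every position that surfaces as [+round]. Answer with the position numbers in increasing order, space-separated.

4 5 6 7 8 9

From /o/ at 4 rightward: 5 /u/ is itself a trigger — this domain ends here.
From /u/ at 5 rightward: 6 /e/ → [+round]; 7 /e/ → [+round]; 8 /u/ is itself a trigger — this domain ends here.
From /u/ at 8 rightward: 9 /a/ → [+round]; word edge.
Target with no active source: position 2 stays [-round].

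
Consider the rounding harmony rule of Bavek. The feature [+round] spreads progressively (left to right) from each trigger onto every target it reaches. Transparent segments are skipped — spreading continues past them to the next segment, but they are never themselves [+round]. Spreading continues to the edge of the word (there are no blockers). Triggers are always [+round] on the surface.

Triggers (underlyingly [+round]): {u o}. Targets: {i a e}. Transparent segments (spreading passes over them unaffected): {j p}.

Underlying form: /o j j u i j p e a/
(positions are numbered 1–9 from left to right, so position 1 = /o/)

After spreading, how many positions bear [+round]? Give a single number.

5

From /o/ at 1 rightward: 2 /j/ transparent; 3 /j/ transparent; 4 /u/ is itself a trigger — this domain ends here.
From /u/ at 4 rightward: 5 /i/ → [+round]; 6 /j/ transparent; 7 /p/ transparent; 8 /e/ → [+round]; 9 /a/ → [+round]; word edge.
[+round] positions on the surface: 1 4 5 8 9.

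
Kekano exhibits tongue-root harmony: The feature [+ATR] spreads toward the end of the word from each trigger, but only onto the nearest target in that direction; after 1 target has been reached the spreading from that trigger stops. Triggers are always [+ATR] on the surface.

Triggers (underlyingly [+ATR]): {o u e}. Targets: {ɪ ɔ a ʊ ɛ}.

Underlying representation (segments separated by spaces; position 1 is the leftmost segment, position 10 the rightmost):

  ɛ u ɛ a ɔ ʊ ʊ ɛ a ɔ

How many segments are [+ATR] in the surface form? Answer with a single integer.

2

From /u/ at 2 rightward: 3 /ɛ/ → [+ATR]; bound reached.
Targets with no active source: positions 1 4 5 6 7 8 9 10 stay [-ATR].
[+ATR] positions on the surface: 2 3.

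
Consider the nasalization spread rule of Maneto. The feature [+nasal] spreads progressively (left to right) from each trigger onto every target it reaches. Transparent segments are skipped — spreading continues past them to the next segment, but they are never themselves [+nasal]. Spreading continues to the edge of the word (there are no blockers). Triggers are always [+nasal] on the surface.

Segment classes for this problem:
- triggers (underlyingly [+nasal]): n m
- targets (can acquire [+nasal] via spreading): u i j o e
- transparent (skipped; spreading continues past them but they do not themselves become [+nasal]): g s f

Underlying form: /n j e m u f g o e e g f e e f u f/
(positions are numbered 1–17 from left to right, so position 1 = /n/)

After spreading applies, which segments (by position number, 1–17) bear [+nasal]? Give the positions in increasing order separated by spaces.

1 2 3 4 5 8 9 10 13 14 16

From /n/ at 1 rightward: 2 /j/ → [+nasal]; 3 /e/ → [+nasal]; 4 /m/ is itself a trigger — this domain ends here.
From /m/ at 4 rightward: 5 /u/ → [+nasal]; 6 /f/ transparent; 7 /g/ transparent; 8 /o/ → [+nasal]; 9 /e/ → [+nasal]; 10 /e/ → [+nasal]; 11 /g/ transparent; 12 /f/ transparent; 13 /e/ → [+nasal]; 14 /e/ → [+nasal]; 15 /f/ transparent; 16 /u/ → [+nasal]; 17 /f/ transparent; word edge.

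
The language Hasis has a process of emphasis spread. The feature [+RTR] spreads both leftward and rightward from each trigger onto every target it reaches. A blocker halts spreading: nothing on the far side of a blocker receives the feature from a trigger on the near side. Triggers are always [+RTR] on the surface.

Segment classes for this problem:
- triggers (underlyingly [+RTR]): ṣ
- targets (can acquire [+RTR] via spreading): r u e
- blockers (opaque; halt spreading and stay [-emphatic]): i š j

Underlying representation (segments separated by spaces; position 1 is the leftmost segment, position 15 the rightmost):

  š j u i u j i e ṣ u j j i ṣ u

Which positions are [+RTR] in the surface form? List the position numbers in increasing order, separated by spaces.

From /ṣ/ at 9 rightward: 10 /u/ → [+RTR]; 11 /j/ blocks.
From /ṣ/ at 9 leftward: 8 /e/ → [+RTR]; 7 /i/ blocks.
From /ṣ/ at 14 rightward: 15 /u/ → [+RTR]; word edge.
From /ṣ/ at 14 leftward: 13 /i/ blocks.
Targets with no active source: positions 3 5 stay [-emphatic].

8 9 10 14 15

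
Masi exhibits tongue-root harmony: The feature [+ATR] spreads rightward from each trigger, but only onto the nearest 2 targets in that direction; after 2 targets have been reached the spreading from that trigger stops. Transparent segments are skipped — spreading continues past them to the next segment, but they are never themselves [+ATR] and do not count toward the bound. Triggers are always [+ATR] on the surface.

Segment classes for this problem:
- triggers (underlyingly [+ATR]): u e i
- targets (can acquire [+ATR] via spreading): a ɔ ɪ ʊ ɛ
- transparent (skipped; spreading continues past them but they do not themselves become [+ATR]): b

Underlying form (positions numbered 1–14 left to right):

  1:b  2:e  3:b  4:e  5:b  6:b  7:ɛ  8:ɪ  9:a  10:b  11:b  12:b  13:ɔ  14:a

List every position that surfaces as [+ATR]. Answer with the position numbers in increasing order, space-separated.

From /e/ at 2 rightward: 3 /b/ transparent; 4 /e/ is itself a trigger — this domain ends here.
From /e/ at 4 rightward: 5 /b/ transparent; 6 /b/ transparent; 7 /ɛ/ → [+ATR]; 8 /ɪ/ → [+ATR]; bound reached.
Targets with no active source: positions 9 13 14 stay [-ATR].

2 4 7 8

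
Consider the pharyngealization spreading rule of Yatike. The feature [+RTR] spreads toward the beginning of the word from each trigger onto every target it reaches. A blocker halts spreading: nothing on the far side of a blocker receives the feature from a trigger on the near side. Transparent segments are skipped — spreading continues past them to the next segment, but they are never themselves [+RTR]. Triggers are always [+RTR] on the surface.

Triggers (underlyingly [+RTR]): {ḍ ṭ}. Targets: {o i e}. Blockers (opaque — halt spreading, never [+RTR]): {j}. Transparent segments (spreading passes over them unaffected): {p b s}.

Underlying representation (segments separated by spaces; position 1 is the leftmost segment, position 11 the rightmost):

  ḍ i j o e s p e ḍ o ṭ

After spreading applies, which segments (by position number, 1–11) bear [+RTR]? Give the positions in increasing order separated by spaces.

1 4 5 8 9 10 11

From /ḍ/ at 1 leftward: word edge.
From /ḍ/ at 9 leftward: 8 /e/ → [+RTR]; 7 /p/ transparent; 6 /s/ transparent; 5 /e/ → [+RTR]; 4 /o/ → [+RTR]; 3 /j/ blocks.
From /ṭ/ at 11 leftward: 10 /o/ → [+RTR]; 9 /ḍ/ is itself a trigger — this domain ends here.
Target with no active source: position 2 stays [-emphatic].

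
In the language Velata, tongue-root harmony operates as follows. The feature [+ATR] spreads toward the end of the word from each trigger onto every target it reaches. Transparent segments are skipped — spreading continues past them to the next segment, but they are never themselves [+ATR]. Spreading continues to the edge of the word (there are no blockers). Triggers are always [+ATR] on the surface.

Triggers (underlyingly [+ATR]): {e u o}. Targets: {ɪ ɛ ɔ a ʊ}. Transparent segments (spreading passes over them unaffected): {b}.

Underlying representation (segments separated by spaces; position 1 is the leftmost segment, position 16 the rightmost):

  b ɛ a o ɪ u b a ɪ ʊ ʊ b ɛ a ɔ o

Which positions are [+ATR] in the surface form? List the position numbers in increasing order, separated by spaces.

4 5 6 8 9 10 11 13 14 15 16

From /o/ at 4 rightward: 5 /ɪ/ → [+ATR]; 6 /u/ is itself a trigger — this domain ends here.
From /u/ at 6 rightward: 7 /b/ transparent; 8 /a/ → [+ATR]; 9 /ɪ/ → [+ATR]; 10 /ʊ/ → [+ATR]; 11 /ʊ/ → [+ATR]; 12 /b/ transparent; 13 /ɛ/ → [+ATR]; 14 /a/ → [+ATR]; 15 /ɔ/ → [+ATR]; 16 /o/ is itself a trigger — this domain ends here.
From /o/ at 16 rightward: word edge.
Targets with no active source: positions 2 3 stay [-ATR].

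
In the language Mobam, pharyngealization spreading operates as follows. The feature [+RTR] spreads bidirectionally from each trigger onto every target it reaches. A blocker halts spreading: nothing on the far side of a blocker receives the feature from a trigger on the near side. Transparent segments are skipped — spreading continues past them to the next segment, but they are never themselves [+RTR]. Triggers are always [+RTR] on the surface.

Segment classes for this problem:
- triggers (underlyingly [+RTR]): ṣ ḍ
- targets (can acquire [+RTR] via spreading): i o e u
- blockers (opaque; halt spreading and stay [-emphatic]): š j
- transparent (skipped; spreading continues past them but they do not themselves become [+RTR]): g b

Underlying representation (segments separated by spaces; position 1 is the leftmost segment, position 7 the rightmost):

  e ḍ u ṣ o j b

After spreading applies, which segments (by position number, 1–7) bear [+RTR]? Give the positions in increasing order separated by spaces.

From /ḍ/ at 2 rightward: 3 /u/ → [+RTR]; 4 /ṣ/ is itself a trigger — this domain ends here.
From /ḍ/ at 2 leftward: 1 /e/ → [+RTR]; word edge.
From /ṣ/ at 4 rightward: 5 /o/ → [+RTR]; 6 /j/ blocks.
From /ṣ/ at 4 leftward: 3 /u/ → [+RTR]; 2 /ḍ/ is itself a trigger — this domain ends here.

1 2 3 4 5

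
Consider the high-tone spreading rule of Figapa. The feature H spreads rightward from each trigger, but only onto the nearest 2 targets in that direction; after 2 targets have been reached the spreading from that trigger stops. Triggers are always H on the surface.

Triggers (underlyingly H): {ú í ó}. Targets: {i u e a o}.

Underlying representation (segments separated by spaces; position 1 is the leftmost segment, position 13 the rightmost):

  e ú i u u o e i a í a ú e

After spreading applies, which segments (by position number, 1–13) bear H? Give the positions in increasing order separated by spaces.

From /ú/ at 2 rightward: 3 /i/ → H; 4 /u/ → H; bound reached.
From /í/ at 10 rightward: 11 /a/ → H; 12 /ú/ is itself a trigger — this domain ends here.
From /ú/ at 12 rightward: 13 /e/ → H; word edge.
Targets with no active source: positions 1 5 6 7 8 9 stay [-high tone].

2 3 4 10 11 12 13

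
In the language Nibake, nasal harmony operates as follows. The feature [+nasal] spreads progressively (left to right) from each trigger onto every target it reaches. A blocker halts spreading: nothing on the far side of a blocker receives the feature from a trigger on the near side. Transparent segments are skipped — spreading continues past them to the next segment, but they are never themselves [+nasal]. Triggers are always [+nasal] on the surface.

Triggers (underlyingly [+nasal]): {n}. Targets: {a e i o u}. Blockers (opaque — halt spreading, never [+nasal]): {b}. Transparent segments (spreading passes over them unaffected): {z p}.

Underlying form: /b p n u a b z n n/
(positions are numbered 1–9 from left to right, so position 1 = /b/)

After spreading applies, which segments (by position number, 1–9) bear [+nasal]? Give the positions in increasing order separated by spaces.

3 4 5 8 9

From /n/ at 3 rightward: 4 /u/ → [+nasal]; 5 /a/ → [+nasal]; 6 /b/ blocks.
From /n/ at 8 rightward: 9 /n/ is itself a trigger — this domain ends here.
From /n/ at 9 rightward: word edge.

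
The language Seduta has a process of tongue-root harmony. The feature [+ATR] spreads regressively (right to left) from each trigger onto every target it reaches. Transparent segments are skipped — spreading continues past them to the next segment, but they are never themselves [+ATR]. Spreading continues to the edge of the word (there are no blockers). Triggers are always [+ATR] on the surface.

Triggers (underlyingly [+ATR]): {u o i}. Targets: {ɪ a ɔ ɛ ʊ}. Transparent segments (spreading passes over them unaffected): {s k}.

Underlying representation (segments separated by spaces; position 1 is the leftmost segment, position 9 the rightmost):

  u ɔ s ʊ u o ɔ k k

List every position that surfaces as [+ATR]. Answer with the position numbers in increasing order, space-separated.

1 2 4 5 6

From /u/ at 1 leftward: word edge.
From /u/ at 5 leftward: 4 /ʊ/ → [+ATR]; 3 /s/ transparent; 2 /ɔ/ → [+ATR]; 1 /u/ is itself a trigger — this domain ends here.
From /o/ at 6 leftward: 5 /u/ is itself a trigger — this domain ends here.
Target with no active source: position 7 stays [-ATR].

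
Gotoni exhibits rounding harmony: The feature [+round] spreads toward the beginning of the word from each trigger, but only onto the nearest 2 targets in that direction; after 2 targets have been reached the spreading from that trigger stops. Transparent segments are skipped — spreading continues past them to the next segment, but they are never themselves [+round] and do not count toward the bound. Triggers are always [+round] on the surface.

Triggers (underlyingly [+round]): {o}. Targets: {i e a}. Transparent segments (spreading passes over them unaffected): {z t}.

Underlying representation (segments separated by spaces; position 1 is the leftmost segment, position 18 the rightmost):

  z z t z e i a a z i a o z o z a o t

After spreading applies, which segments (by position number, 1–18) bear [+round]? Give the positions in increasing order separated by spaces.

From /o/ at 12 leftward: 11 /a/ → [+round]; 10 /i/ → [+round]; bound reached.
From /o/ at 14 leftward: 13 /z/ transparent; 12 /o/ is itself a trigger — this domain ends here.
From /o/ at 17 leftward: 16 /a/ → [+round]; 15 /z/ transparent; 14 /o/ is itself a trigger — this domain ends here.
Targets with no active source: positions 5 6 7 8 stay [-round].

10 11 12 14 16 17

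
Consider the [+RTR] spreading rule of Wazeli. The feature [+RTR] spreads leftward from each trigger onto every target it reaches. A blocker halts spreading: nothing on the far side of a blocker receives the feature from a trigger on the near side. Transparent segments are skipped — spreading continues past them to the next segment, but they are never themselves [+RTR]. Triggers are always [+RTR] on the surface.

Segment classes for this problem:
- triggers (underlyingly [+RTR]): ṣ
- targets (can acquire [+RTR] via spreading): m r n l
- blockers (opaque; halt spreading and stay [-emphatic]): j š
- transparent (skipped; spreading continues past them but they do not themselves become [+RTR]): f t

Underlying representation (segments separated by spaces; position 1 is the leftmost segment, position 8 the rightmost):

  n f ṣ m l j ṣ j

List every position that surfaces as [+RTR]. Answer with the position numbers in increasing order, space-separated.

From /ṣ/ at 3 leftward: 2 /f/ transparent; 1 /n/ → [+RTR]; word edge.
From /ṣ/ at 7 leftward: 6 /j/ blocks.
Targets with no active source: positions 4 5 stay [-emphatic].

1 3 7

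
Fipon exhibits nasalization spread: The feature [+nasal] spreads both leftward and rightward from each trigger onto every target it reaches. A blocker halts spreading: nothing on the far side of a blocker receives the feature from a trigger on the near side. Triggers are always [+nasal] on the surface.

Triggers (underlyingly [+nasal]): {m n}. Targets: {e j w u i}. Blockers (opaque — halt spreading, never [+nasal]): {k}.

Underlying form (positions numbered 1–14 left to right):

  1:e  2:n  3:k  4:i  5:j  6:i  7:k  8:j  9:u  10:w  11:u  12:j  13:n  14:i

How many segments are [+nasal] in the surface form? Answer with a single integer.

From /n/ at 2 rightward: 3 /k/ blocks.
From /n/ at 2 leftward: 1 /e/ → [+nasal]; word edge.
From /n/ at 13 rightward: 14 /i/ → [+nasal]; word edge.
From /n/ at 13 leftward: 12 /j/ → [+nasal]; 11 /u/ → [+nasal]; 10 /w/ → [+nasal]; 9 /u/ → [+nasal]; 8 /j/ → [+nasal]; 7 /k/ blocks.
Targets with no active source: positions 4 5 6 stay [-nasal].
[+nasal] positions on the surface: 1 2 8 9 10 11 12 13 14.

9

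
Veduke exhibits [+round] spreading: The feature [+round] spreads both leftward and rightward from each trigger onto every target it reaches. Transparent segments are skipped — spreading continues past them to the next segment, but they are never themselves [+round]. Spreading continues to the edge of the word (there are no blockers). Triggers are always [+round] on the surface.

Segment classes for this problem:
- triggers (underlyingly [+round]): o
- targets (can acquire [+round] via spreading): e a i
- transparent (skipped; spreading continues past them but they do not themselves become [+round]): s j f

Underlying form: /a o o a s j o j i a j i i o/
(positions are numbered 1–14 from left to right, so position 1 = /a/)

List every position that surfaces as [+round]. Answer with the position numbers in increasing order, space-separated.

1 2 3 4 7 9 10 12 13 14

From /o/ at 2 rightward: 3 /o/ is itself a trigger — this domain ends here.
From /o/ at 2 leftward: 1 /a/ → [+round]; word edge.
From /o/ at 3 rightward: 4 /a/ → [+round]; 5 /s/ transparent; 6 /j/ transparent; 7 /o/ is itself a trigger — this domain ends here.
From /o/ at 3 leftward: 2 /o/ is itself a trigger — this domain ends here.
From /o/ at 7 rightward: 8 /j/ transparent; 9 /i/ → [+round]; 10 /a/ → [+round]; 11 /j/ transparent; 12 /i/ → [+round]; 13 /i/ → [+round]; 14 /o/ is itself a trigger — this domain ends here.
From /o/ at 7 leftward: 6 /j/ transparent; 5 /s/ transparent; 4 /a/ → [+round]; 3 /o/ is itself a trigger — this domain ends here.
From /o/ at 14 rightward: word edge.
From /o/ at 14 leftward: 13 /i/ → [+round]; 12 /i/ → [+round]; 11 /j/ transparent; 10 /a/ → [+round]; 9 /i/ → [+round]; 8 /j/ transparent; 7 /o/ is itself a trigger — this domain ends here.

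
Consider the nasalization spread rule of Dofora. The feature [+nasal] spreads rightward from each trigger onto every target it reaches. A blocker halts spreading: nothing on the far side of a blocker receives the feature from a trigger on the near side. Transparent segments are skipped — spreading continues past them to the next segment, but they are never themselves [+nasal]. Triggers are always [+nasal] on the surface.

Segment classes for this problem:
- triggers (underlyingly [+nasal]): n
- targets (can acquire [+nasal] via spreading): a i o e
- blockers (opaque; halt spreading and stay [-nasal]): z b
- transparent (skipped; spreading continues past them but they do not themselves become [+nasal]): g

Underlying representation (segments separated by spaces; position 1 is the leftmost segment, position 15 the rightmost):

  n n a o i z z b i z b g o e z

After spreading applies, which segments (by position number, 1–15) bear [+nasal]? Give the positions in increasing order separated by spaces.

1 2 3 4 5

From /n/ at 1 rightward: 2 /n/ is itself a trigger — this domain ends here.
From /n/ at 2 rightward: 3 /a/ → [+nasal]; 4 /o/ → [+nasal]; 5 /i/ → [+nasal]; 6 /z/ blocks.
Targets with no active source: positions 9 13 14 stay [-nasal].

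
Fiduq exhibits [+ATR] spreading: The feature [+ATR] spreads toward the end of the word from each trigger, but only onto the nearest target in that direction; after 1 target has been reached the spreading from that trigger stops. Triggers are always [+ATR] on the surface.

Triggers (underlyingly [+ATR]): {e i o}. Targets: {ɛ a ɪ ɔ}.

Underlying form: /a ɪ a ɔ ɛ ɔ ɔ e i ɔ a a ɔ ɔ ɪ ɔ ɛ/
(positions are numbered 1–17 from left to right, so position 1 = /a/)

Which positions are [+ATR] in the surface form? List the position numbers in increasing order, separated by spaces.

From /e/ at 8 rightward: 9 /i/ is itself a trigger — this domain ends here.
From /i/ at 9 rightward: 10 /ɔ/ → [+ATR]; bound reached.
Targets with no active source: positions 1 2 3 4 5 6 7 11 12 13 14 15 16 17 stay [-ATR].

8 9 10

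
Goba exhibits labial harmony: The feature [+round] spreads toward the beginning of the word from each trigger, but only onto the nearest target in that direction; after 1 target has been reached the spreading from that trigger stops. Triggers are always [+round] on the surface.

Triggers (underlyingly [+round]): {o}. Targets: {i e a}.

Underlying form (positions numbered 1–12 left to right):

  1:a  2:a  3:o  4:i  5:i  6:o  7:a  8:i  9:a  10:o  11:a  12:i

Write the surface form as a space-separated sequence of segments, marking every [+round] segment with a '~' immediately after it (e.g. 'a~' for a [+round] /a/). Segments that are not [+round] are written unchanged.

a a~ o~ i i~ o~ a i a~ o~ a i

From /o/ at 3 leftward: 2 /a/ → [+round]; bound reached.
From /o/ at 6 leftward: 5 /i/ → [+round]; bound reached.
From /o/ at 10 leftward: 9 /a/ → [+round]; bound reached.
Targets with no active source: positions 1 4 7 8 11 12 stay [-round].
[+round] positions on the surface: 2 3 5 6 9 10.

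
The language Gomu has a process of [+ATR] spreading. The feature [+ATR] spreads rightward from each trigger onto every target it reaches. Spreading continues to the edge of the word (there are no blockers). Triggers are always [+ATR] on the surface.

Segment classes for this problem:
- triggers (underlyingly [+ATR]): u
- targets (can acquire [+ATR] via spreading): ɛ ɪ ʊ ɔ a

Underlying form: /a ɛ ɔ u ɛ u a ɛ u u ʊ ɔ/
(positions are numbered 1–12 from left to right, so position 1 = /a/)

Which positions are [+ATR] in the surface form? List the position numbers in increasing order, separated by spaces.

From /u/ at 4 rightward: 5 /ɛ/ → [+ATR]; 6 /u/ is itself a trigger — this domain ends here.
From /u/ at 6 rightward: 7 /a/ → [+ATR]; 8 /ɛ/ → [+ATR]; 9 /u/ is itself a trigger — this domain ends here.
From /u/ at 9 rightward: 10 /u/ is itself a trigger — this domain ends here.
From /u/ at 10 rightward: 11 /ʊ/ → [+ATR]; 12 /ɔ/ → [+ATR]; word edge.
Targets with no active source: positions 1 2 3 stay [-ATR].

4 5 6 7 8 9 10 11 12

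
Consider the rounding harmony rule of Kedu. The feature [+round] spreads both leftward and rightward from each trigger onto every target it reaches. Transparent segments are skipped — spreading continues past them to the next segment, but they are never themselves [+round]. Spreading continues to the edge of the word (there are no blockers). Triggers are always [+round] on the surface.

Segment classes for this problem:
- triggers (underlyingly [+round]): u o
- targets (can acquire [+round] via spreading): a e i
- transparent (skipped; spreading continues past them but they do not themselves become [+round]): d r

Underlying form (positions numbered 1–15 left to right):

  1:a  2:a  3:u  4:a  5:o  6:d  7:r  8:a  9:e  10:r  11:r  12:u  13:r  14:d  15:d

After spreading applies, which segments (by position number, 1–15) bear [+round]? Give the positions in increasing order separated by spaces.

1 2 3 4 5 8 9 12

From /u/ at 3 rightward: 4 /a/ → [+round]; 5 /o/ is itself a trigger — this domain ends here.
From /u/ at 3 leftward: 2 /a/ → [+round]; 1 /a/ → [+round]; word edge.
From /o/ at 5 rightward: 6 /d/ transparent; 7 /r/ transparent; 8 /a/ → [+round]; 9 /e/ → [+round]; 10 /r/ transparent; 11 /r/ transparent; 12 /u/ is itself a trigger — this domain ends here.
From /o/ at 5 leftward: 4 /a/ → [+round]; 3 /u/ is itself a trigger — this domain ends here.
From /u/ at 12 rightward: 13 /r/ transparent; 14 /d/ transparent; 15 /d/ transparent; word edge.
From /u/ at 12 leftward: 11 /r/ transparent; 10 /r/ transparent; 9 /e/ → [+round]; 8 /a/ → [+round]; 7 /r/ transparent; 6 /d/ transparent; 5 /o/ is itself a trigger — this domain ends here.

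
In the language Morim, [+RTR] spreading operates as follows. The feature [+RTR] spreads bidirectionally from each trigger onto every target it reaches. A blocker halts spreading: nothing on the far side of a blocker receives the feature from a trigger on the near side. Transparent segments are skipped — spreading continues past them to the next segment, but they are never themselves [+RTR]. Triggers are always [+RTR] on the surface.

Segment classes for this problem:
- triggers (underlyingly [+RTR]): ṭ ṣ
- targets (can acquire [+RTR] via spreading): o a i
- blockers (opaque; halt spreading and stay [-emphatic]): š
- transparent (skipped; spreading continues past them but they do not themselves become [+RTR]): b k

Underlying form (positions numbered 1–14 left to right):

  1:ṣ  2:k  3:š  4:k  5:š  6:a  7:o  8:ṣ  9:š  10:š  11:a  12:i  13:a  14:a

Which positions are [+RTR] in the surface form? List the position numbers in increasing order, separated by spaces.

From /ṣ/ at 1 rightward: 2 /k/ transparent; 3 /š/ blocks.
From /ṣ/ at 1 leftward: word edge.
From /ṣ/ at 8 rightward: 9 /š/ blocks.
From /ṣ/ at 8 leftward: 7 /o/ → [+RTR]; 6 /a/ → [+RTR]; 5 /š/ blocks.
Targets with no active source: positions 11 12 13 14 stay [-emphatic].

1 6 7 8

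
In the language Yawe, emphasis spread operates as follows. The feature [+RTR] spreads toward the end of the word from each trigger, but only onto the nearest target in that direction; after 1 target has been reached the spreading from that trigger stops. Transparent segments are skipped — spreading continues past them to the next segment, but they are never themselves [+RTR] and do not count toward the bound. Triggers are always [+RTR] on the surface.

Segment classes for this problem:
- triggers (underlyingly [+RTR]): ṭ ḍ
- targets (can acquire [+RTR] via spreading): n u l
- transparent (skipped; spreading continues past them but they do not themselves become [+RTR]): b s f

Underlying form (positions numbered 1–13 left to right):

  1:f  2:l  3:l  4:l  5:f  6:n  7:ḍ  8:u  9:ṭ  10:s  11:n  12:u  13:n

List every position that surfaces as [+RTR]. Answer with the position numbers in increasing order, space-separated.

7 8 9 11

From /ḍ/ at 7 rightward: 8 /u/ → [+RTR]; bound reached.
From /ṭ/ at 9 rightward: 10 /s/ transparent; 11 /n/ → [+RTR]; bound reached.
Targets with no active source: positions 2 3 4 6 12 13 stay [-emphatic].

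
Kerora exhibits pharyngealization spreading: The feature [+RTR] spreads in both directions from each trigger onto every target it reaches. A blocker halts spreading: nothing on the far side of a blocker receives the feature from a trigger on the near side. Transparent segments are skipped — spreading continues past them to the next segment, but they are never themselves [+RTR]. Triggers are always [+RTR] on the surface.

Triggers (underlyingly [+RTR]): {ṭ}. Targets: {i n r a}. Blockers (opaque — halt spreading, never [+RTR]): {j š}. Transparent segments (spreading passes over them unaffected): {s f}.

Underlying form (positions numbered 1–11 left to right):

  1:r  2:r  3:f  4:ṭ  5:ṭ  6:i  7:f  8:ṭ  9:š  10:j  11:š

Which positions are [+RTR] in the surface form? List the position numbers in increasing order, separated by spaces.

1 2 4 5 6 8

From /ṭ/ at 4 rightward: 5 /ṭ/ is itself a trigger — this domain ends here.
From /ṭ/ at 4 leftward: 3 /f/ transparent; 2 /r/ → [+RTR]; 1 /r/ → [+RTR]; word edge.
From /ṭ/ at 5 rightward: 6 /i/ → [+RTR]; 7 /f/ transparent; 8 /ṭ/ is itself a trigger — this domain ends here.
From /ṭ/ at 5 leftward: 4 /ṭ/ is itself a trigger — this domain ends here.
From /ṭ/ at 8 rightward: 9 /š/ blocks.
From /ṭ/ at 8 leftward: 7 /f/ transparent; 6 /i/ → [+RTR]; 5 /ṭ/ is itself a trigger — this domain ends here.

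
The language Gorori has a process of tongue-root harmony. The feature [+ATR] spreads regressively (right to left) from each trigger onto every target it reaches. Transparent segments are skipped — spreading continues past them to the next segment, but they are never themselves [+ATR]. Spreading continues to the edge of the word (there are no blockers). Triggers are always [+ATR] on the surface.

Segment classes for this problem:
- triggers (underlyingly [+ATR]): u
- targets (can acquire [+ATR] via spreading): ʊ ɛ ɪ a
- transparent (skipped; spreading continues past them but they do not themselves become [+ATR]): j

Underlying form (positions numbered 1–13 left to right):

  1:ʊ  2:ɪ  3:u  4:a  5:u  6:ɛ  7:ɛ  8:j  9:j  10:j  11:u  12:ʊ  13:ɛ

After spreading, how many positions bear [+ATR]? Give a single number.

From /u/ at 3 leftward: 2 /ɪ/ → [+ATR]; 1 /ʊ/ → [+ATR]; word edge.
From /u/ at 5 leftward: 4 /a/ → [+ATR]; 3 /u/ is itself a trigger — this domain ends here.
From /u/ at 11 leftward: 10 /j/ transparent; 9 /j/ transparent; 8 /j/ transparent; 7 /ɛ/ → [+ATR]; 6 /ɛ/ → [+ATR]; 5 /u/ is itself a trigger — this domain ends here.
Targets with no active source: positions 12 13 stay [-ATR].
[+ATR] positions on the surface: 1 2 3 4 5 6 7 11.

8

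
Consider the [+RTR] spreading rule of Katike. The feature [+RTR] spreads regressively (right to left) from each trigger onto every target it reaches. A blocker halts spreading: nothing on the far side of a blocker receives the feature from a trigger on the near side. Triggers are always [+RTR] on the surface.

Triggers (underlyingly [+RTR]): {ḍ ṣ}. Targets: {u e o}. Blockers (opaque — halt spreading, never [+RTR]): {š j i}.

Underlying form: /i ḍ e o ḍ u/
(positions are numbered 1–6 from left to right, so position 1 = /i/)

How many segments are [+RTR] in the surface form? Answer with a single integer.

4

From /ḍ/ at 2 leftward: 1 /i/ blocks.
From /ḍ/ at 5 leftward: 4 /o/ → [+RTR]; 3 /e/ → [+RTR]; 2 /ḍ/ is itself a trigger — this domain ends here.
Target with no active source: position 6 stays [-emphatic].
[+RTR] positions on the surface: 2 3 4 5.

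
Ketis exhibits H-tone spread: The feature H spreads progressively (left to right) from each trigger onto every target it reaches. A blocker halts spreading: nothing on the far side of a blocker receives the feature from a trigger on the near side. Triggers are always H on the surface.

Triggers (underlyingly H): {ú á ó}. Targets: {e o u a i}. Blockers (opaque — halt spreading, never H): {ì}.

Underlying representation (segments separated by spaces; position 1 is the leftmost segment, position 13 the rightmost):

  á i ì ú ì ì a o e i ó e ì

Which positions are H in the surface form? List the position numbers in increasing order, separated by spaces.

1 2 4 11 12

From /á/ at 1 rightward: 2 /i/ → H; 3 /ì/ blocks.
From /ú/ at 4 rightward: 5 /ì/ blocks.
From /ó/ at 11 rightward: 12 /e/ → H; 13 /ì/ blocks.
Targets with no active source: positions 7 8 9 10 stay [-high tone].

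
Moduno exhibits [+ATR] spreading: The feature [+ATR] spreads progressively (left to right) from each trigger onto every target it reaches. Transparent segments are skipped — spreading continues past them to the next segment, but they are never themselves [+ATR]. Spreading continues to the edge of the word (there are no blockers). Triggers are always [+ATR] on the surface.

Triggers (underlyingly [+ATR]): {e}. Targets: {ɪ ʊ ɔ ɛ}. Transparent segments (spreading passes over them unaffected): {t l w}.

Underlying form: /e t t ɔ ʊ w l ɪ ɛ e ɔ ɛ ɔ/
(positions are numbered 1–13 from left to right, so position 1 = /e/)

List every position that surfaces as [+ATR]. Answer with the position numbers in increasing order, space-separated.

From /e/ at 1 rightward: 2 /t/ transparent; 3 /t/ transparent; 4 /ɔ/ → [+ATR]; 5 /ʊ/ → [+ATR]; 6 /w/ transparent; 7 /l/ transparent; 8 /ɪ/ → [+ATR]; 9 /ɛ/ → [+ATR]; 10 /e/ is itself a trigger — this domain ends here.
From /e/ at 10 rightward: 11 /ɔ/ → [+ATR]; 12 /ɛ/ → [+ATR]; 13 /ɔ/ → [+ATR]; word edge.

1 4 5 8 9 10 11 12 13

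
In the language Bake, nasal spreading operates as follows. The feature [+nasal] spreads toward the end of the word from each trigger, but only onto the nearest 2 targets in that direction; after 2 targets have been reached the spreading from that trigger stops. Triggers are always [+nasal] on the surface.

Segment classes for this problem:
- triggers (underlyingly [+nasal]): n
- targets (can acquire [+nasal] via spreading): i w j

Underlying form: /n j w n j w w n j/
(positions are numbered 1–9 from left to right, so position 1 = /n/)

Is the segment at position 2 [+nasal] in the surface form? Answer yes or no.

From /n/ at 1 rightward: 2 /j/ → [+nasal]; 3 /w/ → [+nasal]; bound reached.
From /n/ at 4 rightward: 5 /j/ → [+nasal]; 6 /w/ → [+nasal]; bound reached.
From /n/ at 8 rightward: 9 /j/ → [+nasal]; word edge.
Target with no active source: position 7 stays [-nasal].
[+nasal] positions on the surface: 1 2 3 4 5 6 8 9.

yes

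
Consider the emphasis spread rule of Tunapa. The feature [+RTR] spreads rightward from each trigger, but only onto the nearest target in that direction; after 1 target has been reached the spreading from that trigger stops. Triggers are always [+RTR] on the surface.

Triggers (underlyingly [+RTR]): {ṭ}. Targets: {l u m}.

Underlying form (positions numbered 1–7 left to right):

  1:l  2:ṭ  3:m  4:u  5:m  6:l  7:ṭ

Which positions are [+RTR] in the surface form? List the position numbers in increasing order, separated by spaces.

From /ṭ/ at 2 rightward: 3 /m/ → [+RTR]; bound reached.
From /ṭ/ at 7 rightward: word edge.
Targets with no active source: positions 1 4 5 6 stay [-emphatic].

2 3 7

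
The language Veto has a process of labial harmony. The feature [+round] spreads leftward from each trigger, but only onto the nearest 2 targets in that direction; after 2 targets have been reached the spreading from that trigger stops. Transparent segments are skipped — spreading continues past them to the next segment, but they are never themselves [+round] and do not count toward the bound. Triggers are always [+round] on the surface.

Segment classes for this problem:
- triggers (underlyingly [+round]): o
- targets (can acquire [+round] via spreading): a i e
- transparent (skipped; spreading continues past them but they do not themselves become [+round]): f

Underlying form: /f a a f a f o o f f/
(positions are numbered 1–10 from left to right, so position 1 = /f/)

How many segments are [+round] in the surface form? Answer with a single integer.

4

From /o/ at 7 leftward: 6 /f/ transparent; 5 /a/ → [+round]; 4 /f/ transparent; 3 /a/ → [+round]; bound reached.
From /o/ at 8 leftward: 7 /o/ is itself a trigger — this domain ends here.
Target with no active source: position 2 stays [-round].
[+round] positions on the surface: 3 5 7 8.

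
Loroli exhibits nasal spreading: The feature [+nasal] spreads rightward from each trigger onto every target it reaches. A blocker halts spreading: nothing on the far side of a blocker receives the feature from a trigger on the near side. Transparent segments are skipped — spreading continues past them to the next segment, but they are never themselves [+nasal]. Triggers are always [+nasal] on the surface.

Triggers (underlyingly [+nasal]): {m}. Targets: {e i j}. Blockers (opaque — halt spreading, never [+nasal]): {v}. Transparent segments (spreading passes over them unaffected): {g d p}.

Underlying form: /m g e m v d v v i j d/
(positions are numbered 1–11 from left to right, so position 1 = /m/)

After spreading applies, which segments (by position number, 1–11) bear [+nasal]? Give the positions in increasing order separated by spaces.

1 3 4

From /m/ at 1 rightward: 2 /g/ transparent; 3 /e/ → [+nasal]; 4 /m/ is itself a trigger — this domain ends here.
From /m/ at 4 rightward: 5 /v/ blocks.
Targets with no active source: positions 9 10 stay [-nasal].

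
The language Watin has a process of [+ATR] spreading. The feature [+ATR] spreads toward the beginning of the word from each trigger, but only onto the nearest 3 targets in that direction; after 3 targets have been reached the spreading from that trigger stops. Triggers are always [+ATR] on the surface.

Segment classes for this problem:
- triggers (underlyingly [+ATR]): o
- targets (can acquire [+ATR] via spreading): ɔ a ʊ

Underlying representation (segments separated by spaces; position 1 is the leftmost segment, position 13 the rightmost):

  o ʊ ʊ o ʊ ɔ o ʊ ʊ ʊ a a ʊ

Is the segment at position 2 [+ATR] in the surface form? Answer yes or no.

yes

From /o/ at 1 leftward: word edge.
From /o/ at 4 leftward: 3 /ʊ/ → [+ATR]; 2 /ʊ/ → [+ATR]; 1 /o/ is itself a trigger — this domain ends here.
From /o/ at 7 leftward: 6 /ɔ/ → [+ATR]; 5 /ʊ/ → [+ATR]; 4 /o/ is itself a trigger — this domain ends here.
Targets with no active source: positions 8 9 10 11 12 13 stay [-ATR].
[+ATR] positions on the surface: 1 2 3 4 5 6 7.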